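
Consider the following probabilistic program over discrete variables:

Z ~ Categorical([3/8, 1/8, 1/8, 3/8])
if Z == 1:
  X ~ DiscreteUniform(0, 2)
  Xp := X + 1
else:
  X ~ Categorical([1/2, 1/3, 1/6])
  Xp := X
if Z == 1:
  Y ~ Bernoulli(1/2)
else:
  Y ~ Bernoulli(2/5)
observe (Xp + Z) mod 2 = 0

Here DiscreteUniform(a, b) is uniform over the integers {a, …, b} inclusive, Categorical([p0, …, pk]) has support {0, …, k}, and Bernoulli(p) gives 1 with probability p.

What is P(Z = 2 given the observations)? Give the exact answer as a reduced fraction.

P(Z = 2 | obs) = 2/13

Enumerate traces; 14 have nonzero weight after conditioning:
  (Z=0, X=0, Y=0) weight 9/80
  (Z=0, X=0, Y=1) weight 3/40
  (Z=0, X=2, Y=0) weight 3/80
  (Z=0, X=2, Y=1) weight 1/40
  (Z=1, X=0, Y=0) weight 1/48
  (Z=1, X=0, Y=1) weight 1/48
  (Z=1, X=2, Y=0) weight 1/48
  (Z=1, X=2, Y=1) weight 1/48
  (Z=2, X=0, Y=0) weight 3/80
  (Z=3, X=1, Y=0) weight 3/40
  … 4 more
Group by Z:
  weight(Z=0) = 1/4
  weight(Z=1) = 1/12
  weight(Z=2) = 1/12
  weight(Z=3) = 1/8
Total weight = 1/4 + 1/12 + 1/12 + 1/8 = 13/24
P(Z=0 | obs) = 1/4 / 13/24 = 6/13
P(Z=1 | obs) = 1/12 / 13/24 = 2/13
P(Z=2 | obs) = 1/12 / 13/24 = 2/13
P(Z=3 | obs) = 1/8 / 13/24 = 3/13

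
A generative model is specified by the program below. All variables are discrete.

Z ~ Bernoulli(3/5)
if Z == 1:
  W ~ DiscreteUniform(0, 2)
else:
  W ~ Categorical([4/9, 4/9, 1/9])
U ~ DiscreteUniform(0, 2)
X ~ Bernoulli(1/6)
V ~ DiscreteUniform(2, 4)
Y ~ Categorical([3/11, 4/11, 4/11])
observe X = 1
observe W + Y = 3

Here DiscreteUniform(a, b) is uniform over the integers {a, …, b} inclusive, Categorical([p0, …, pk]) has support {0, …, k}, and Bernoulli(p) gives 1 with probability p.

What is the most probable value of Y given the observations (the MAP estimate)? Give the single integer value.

Enumerate traces; 36 have nonzero weight after conditioning:
  (Z=0, W=1, U=0, X=1, V=2, Y=2) weight 16/13365
  (Z=0, W=1, U=0, X=1, V=3, Y=2) weight 16/13365
  (Z=0, W=1, U=0, X=1, V=4, Y=2) weight 16/13365
  (Z=0, W=1, U=1, X=1, V=2, Y=2) weight 16/13365
  (Z=0, W=1, U=1, X=1, V=3, Y=2) weight 16/13365
  (Z=0, W=1, U=1, X=1, V=4, Y=2) weight 16/13365
  (Z=0, W=1, U=2, X=1, V=2, Y=2) weight 16/13365
  (Z=0, W=1, U=2, X=1, V=3, Y=2) weight 16/13365
  (Z=0, W=2, U=0, X=1, V=2, Y=1) weight 4/13365
  … 27 more
Group by Y:
  weight(Y=1) = 2/135
  weight(Y=2) = 34/1485
Total weight = 2/135 + 34/1485 = 56/1485
P(Y=1 | obs) = 2/135 / 56/1485 = 11/28
P(Y=2 | obs) = 34/1485 / 56/1485 = 17/28
argmax = 2

argmax_v P(Y = v | obs) = 2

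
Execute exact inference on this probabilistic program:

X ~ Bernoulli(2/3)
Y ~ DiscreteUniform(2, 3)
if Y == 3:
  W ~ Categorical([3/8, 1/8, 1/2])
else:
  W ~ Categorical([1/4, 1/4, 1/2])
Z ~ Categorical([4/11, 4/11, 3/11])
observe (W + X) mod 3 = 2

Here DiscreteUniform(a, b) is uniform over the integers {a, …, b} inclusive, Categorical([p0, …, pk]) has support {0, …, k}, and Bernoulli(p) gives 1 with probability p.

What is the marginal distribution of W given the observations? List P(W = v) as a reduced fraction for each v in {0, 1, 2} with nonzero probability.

Enumerate traces; 12 have nonzero weight after conditioning:
  (X=0, Y=2, W=2, Z=0) weight 1/33
  (X=0, Y=2, W=2, Z=1) weight 1/33
  (X=0, Y=2, W=2, Z=2) weight 1/44
  (X=0, Y=3, W=2, Z=0) weight 1/33
  (X=0, Y=3, W=2, Z=1) weight 1/33
  (X=0, Y=3, W=2, Z=2) weight 1/44
  (X=1, Y=2, W=1, Z=0) weight 1/33
  (X=1, Y=2, W=1, Z=1) weight 1/33
  … 4 more
Group by W:
  weight(W=1) = 1/8
  weight(W=2) = 1/6
Total weight = 1/8 + 1/6 = 7/24
P(W=1 | obs) = 1/8 / 7/24 = 3/7
P(W=2 | obs) = 1/6 / 7/24 = 4/7

P(W=1) = 3/7, P(W=2) = 4/7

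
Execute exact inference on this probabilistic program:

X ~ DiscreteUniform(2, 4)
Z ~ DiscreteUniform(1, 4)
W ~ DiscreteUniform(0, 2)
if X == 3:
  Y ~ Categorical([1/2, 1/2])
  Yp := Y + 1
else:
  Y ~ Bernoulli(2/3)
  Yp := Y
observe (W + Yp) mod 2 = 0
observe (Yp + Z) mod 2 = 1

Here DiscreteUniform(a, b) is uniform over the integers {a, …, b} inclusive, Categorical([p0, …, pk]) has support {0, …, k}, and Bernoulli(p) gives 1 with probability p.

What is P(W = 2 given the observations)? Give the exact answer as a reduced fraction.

P(W = 2 | obs) = 7/25

Enumerate traces; 18 have nonzero weight after conditioning:
  (X=2, Z=1, W=0, Y=0) weight 1/108
  (X=2, Z=1, W=2, Y=0) weight 1/108
  (X=2, Z=2, W=1, Y=1) weight 1/54
  (X=2, Z=3, W=0, Y=0) weight 1/108
  (X=2, Z=3, W=2, Y=0) weight 1/108
  (X=2, Z=4, W=1, Y=1) weight 1/54
  (X=3, Z=1, W=0, Y=1) weight 1/72
  (X=3, Z=1, W=2, Y=1) weight 1/72
  … 10 more
Group by W:
  weight(W=0) = 7/108
  weight(W=1) = 11/108
  weight(W=2) = 7/108
Total weight = 7/108 + 11/108 + 7/108 = 25/108
P(W=0 | obs) = 7/108 / 25/108 = 7/25
P(W=1 | obs) = 11/108 / 25/108 = 11/25
P(W=2 | obs) = 7/108 / 25/108 = 7/25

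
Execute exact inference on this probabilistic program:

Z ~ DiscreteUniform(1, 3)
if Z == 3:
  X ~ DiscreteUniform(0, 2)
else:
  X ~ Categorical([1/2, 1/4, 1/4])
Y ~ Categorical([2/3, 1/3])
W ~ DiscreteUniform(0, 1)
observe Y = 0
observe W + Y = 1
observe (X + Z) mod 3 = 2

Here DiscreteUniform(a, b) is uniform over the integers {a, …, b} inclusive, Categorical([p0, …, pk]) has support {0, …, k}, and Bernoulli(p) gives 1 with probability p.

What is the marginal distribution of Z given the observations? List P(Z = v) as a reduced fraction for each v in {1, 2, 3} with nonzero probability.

Enumerate traces; 3 have nonzero weight after conditioning:
  (Z=1, X=1, Y=0, W=1) weight 1/36
  (Z=2, X=0, Y=0, W=1) weight 1/18
  (Z=3, X=2, Y=0, W=1) weight 1/27
Group by Z:
  weight(Z=1) = 1/36
  weight(Z=2) = 1/18
  weight(Z=3) = 1/27
Total weight = 1/36 + 1/18 + 1/27 = 13/108
P(Z=1 | obs) = 1/36 / 13/108 = 3/13
P(Z=2 | obs) = 1/18 / 13/108 = 6/13
P(Z=3 | obs) = 1/27 / 13/108 = 4/13

P(Z=1) = 3/13, P(Z=2) = 6/13, P(Z=3) = 4/13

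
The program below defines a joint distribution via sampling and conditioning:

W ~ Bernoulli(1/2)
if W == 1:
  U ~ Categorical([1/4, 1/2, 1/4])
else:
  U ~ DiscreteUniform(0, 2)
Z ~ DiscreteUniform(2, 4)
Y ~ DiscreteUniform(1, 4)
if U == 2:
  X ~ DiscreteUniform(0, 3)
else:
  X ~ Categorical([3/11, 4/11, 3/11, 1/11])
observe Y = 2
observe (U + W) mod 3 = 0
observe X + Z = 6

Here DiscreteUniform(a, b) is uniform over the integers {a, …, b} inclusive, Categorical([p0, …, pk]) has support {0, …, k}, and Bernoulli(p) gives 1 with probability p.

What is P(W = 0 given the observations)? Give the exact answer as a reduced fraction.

P(W = 0 | obs) = 32/65

Enumerate traces; 4 have nonzero weight after conditioning:
  (W=0, U=0, Z=3, Y=2, X=3) weight 1/792
  (W=0, U=0, Z=4, Y=2, X=2) weight 1/264
  (W=1, U=2, Z=3, Y=2, X=3) weight 1/384
  (W=1, U=2, Z=4, Y=2, X=2) weight 1/384
Group by W:
  weight(W=0) = 1/198
  weight(W=1) = 1/192
Total weight = 1/198 + 1/192 = 65/6336
P(W=0 | obs) = 1/198 / 65/6336 = 32/65
P(W=1 | obs) = 1/192 / 65/6336 = 33/65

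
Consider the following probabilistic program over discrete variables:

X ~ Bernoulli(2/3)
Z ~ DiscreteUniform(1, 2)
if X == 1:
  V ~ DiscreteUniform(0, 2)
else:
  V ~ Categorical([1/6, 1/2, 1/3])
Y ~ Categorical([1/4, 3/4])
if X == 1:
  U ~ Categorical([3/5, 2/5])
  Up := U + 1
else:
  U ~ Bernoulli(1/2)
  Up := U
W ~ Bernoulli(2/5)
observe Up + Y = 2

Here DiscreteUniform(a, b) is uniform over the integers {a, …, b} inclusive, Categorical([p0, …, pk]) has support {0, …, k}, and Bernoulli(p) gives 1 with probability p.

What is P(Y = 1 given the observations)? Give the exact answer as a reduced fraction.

P(Y = 1 | obs) = 51/59

Enumerate traces; 36 have nonzero weight after conditioning:
  (X=0, Z=1, V=0, Y=1, U=1, W=0) weight 1/160
  (X=0, Z=1, V=0, Y=1, U=1, W=1) weight 1/240
  (X=0, Z=1, V=1, Y=1, U=1, W=0) weight 3/160
  (X=0, Z=1, V=1, Y=1, U=1, W=1) weight 1/80
  (X=0, Z=1, V=2, Y=1, U=1, W=0) weight 1/80
  (X=0, Z=1, V=2, Y=1, U=1, W=1) weight 1/120
  (X=0, Z=2, V=0, Y=1, U=1, W=0) weight 1/160
  (X=0, Z=2, V=0, Y=1, U=1, W=1) weight 1/240
  (X=1, Z=1, V=0, Y=0, U=1, W=0) weight 1/150
  … 27 more
Group by Y:
  weight(Y=0) = 1/15
  weight(Y=1) = 17/40
Total weight = 1/15 + 17/40 = 59/120
P(Y=0 | obs) = 1/15 / 59/120 = 8/59
P(Y=1 | obs) = 17/40 / 59/120 = 51/59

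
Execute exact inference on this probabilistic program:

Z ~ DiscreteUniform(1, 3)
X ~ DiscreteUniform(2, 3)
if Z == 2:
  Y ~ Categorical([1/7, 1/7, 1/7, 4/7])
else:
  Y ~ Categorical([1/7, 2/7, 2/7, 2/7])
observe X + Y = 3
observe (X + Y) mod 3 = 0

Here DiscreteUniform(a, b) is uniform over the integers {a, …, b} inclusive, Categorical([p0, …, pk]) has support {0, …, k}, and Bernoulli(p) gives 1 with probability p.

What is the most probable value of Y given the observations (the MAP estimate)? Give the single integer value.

argmax_v P(Y = v | obs) = 1

Enumerate traces; 6 have nonzero weight after conditioning:
  (Z=1, X=2, Y=1) weight 1/21
  (Z=1, X=3, Y=0) weight 1/42
  (Z=2, X=2, Y=1) weight 1/42
  (Z=2, X=3, Y=0) weight 1/42
  (Z=3, X=2, Y=1) weight 1/21
  (Z=3, X=3, Y=0) weight 1/42
Group by Y:
  weight(Y=0) = 1/14
  weight(Y=1) = 5/42
Total weight = 1/14 + 5/42 = 4/21
P(Y=0 | obs) = 1/14 / 4/21 = 3/8
P(Y=1 | obs) = 5/42 / 4/21 = 5/8
argmax = 1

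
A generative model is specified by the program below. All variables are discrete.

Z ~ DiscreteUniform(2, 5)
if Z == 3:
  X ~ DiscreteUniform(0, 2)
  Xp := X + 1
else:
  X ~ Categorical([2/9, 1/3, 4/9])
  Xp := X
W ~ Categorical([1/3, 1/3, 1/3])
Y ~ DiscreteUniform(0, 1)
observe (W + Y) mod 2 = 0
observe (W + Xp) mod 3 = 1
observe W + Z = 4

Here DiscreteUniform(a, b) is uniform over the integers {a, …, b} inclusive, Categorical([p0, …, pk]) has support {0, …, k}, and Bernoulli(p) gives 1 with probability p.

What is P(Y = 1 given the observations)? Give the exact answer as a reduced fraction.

P(Y = 1 | obs) = 3/10

Enumerate traces; 3 have nonzero weight after conditioning:
  (Z=2, X=2, W=2, Y=0) weight 1/54
  (Z=3, X=2, W=1, Y=1) weight 1/72
  (Z=4, X=1, W=0, Y=0) weight 1/72
Group by Y:
  weight(Y=0) = 7/216
  weight(Y=1) = 1/72
Total weight = 7/216 + 1/72 = 5/108
P(Y=0 | obs) = 7/216 / 5/108 = 7/10
P(Y=1 | obs) = 1/72 / 5/108 = 3/10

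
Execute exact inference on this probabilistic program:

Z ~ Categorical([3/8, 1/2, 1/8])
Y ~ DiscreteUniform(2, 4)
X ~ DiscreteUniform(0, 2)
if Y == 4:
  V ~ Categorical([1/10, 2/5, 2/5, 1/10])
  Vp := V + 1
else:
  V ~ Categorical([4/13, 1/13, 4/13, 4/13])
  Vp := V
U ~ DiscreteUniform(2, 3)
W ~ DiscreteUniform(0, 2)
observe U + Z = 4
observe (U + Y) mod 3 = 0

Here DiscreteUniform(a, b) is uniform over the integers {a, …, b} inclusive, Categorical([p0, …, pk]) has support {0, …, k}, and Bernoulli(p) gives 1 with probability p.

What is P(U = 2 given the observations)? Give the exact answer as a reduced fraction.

P(U = 2 | obs) = 1/5

Enumerate traces; 72 have nonzero weight after conditioning:
  (Z=1, Y=3, X=0, V=0, U=3, W=0) weight 1/351
  (Z=1, Y=3, X=0, V=0, U=3, W=1) weight 1/351
  (Z=1, Y=3, X=0, V=0, U=3, W=2) weight 1/351
  (Z=1, Y=3, X=0, V=1, U=3, W=0) weight 1/1404
  (Z=1, Y=3, X=0, V=1, U=3, W=1) weight 1/1404
  (Z=1, Y=3, X=0, V=1, U=3, W=2) weight 1/1404
  (Z=1, Y=3, X=0, V=2, U=3, W=0) weight 1/351
  (Z=1, Y=3, X=0, V=2, U=3, W=1) weight 1/351
  (Z=2, Y=4, X=0, V=0, U=2, W=0) weight 1/4320
  … 63 more
Group by U:
  weight(U=2) = 1/48
  weight(U=3) = 1/12
Total weight = 1/48 + 1/12 = 5/48
P(U=2 | obs) = 1/48 / 5/48 = 1/5
P(U=3 | obs) = 1/12 / 5/48 = 4/5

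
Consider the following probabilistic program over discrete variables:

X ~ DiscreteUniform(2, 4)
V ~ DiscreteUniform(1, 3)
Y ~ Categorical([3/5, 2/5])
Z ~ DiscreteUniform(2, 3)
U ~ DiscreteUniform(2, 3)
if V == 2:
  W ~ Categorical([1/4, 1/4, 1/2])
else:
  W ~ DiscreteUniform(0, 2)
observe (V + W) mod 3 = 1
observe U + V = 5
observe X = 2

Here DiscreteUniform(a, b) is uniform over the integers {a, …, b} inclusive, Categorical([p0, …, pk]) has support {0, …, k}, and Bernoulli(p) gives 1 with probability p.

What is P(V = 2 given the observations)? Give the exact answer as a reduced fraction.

Enumerate traces; 8 have nonzero weight after conditioning:
  (X=2, V=2, Y=0, Z=2, U=3, W=2) weight 1/120
  (X=2, V=2, Y=0, Z=3, U=3, W=2) weight 1/120
  (X=2, V=2, Y=1, Z=2, U=3, W=2) weight 1/180
  (X=2, V=2, Y=1, Z=3, U=3, W=2) weight 1/180
  (X=2, V=3, Y=0, Z=2, U=2, W=1) weight 1/180
  (X=2, V=3, Y=0, Z=3, U=2, W=1) weight 1/180
  (X=2, V=3, Y=1, Z=2, U=2, W=1) weight 1/270
  (X=2, V=3, Y=1, Z=3, U=2, W=1) weight 1/270
Group by V:
  weight(V=2) = 1/36
  weight(V=3) = 1/54
Total weight = 1/36 + 1/54 = 5/108
P(V=2 | obs) = 1/36 / 5/108 = 3/5
P(V=3 | obs) = 1/54 / 5/108 = 2/5

P(V = 2 | obs) = 3/5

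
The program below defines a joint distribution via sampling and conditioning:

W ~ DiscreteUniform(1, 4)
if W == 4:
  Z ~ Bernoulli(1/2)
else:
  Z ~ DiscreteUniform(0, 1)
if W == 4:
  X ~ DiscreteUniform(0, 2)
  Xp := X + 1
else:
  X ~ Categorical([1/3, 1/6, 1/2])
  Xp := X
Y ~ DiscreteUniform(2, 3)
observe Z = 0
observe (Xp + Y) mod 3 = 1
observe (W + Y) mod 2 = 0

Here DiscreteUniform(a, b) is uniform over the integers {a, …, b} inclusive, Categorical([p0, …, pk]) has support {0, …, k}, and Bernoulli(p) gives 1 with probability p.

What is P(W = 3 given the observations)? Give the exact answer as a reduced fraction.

P(W = 3 | obs) = 1/7

Enumerate traces; 4 have nonzero weight after conditioning:
  (W=1, Z=0, X=1, Y=3) weight 1/96
  (W=2, Z=0, X=2, Y=2) weight 1/32
  (W=3, Z=0, X=1, Y=3) weight 1/96
  (W=4, Z=0, X=1, Y=2) weight 1/48
Group by W:
  weight(W=1) = 1/96
  weight(W=2) = 1/32
  weight(W=3) = 1/96
  weight(W=4) = 1/48
Total weight = 1/96 + 1/32 + 1/96 + 1/48 = 7/96
P(W=1 | obs) = 1/96 / 7/96 = 1/7
P(W=2 | obs) = 1/32 / 7/96 = 3/7
P(W=3 | obs) = 1/96 / 7/96 = 1/7
P(W=4 | obs) = 1/48 / 7/96 = 2/7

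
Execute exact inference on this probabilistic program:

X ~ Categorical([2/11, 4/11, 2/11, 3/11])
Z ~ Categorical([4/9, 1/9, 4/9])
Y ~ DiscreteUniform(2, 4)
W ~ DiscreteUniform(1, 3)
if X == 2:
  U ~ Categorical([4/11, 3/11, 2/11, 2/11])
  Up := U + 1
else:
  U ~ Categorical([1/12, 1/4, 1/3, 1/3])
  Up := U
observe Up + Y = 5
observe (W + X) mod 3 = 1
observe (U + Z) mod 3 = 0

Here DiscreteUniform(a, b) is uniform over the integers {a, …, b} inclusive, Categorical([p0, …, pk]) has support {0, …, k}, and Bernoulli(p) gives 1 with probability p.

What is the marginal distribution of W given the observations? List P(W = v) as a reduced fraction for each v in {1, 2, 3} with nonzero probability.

Enumerate traces; 12 have nonzero weight after conditioning:
  (X=0, Z=0, Y=2, W=1, U=3) weight 8/2673
  (X=0, Z=1, Y=3, W=1, U=2) weight 2/2673
  (X=0, Z=2, Y=4, W=1, U=1) weight 2/891
  (X=1, Z=0, Y=2, W=3, U=3) weight 16/2673
  (X=1, Z=1, Y=3, W=3, U=2) weight 4/2673
  (X=1, Z=2, Y=4, W=3, U=1) weight 4/891
  (X=2, Z=0, Y=4, W=2, U=0) weight 32/9801
  (X=2, Z=1, Y=2, W=2, U=2) weight 4/9801
  … 4 more
Group by W:
  weight(W=1) = 40/2673
  weight(W=2) = 20/3267
  weight(W=3) = 32/2673
Total weight = 40/2673 + 20/3267 + 32/2673 = 4/121
P(W=1 | obs) = 40/2673 / 4/121 = 110/243
P(W=2 | obs) = 20/3267 / 4/121 = 5/27
P(W=3 | obs) = 32/2673 / 4/121 = 88/243

P(W=1) = 110/243, P(W=2) = 5/27, P(W=3) = 88/243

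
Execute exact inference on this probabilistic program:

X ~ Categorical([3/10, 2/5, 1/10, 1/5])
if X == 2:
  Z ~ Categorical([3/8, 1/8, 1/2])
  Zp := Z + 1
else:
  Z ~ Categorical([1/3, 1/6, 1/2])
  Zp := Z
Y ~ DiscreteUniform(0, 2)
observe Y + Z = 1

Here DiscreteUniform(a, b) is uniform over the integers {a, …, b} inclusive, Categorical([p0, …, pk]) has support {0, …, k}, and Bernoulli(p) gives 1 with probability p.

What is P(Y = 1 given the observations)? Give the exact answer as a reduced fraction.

Enumerate traces; 8 have nonzero weight after conditioning:
  (X=0, Z=0, Y=1) weight 1/30
  (X=0, Z=1, Y=0) weight 1/60
  (X=1, Z=0, Y=1) weight 2/45
  (X=1, Z=1, Y=0) weight 1/45
  (X=2, Z=0, Y=1) weight 1/80
  (X=2, Z=1, Y=0) weight 1/240
  (X=3, Z=0, Y=1) weight 1/45
  (X=3, Z=1, Y=0) weight 1/90
Group by Y:
  weight(Y=0) = 13/240
  weight(Y=1) = 9/80
Total weight = 13/240 + 9/80 = 1/6
P(Y=0 | obs) = 13/240 / 1/6 = 13/40
P(Y=1 | obs) = 9/80 / 1/6 = 27/40

P(Y = 1 | obs) = 27/40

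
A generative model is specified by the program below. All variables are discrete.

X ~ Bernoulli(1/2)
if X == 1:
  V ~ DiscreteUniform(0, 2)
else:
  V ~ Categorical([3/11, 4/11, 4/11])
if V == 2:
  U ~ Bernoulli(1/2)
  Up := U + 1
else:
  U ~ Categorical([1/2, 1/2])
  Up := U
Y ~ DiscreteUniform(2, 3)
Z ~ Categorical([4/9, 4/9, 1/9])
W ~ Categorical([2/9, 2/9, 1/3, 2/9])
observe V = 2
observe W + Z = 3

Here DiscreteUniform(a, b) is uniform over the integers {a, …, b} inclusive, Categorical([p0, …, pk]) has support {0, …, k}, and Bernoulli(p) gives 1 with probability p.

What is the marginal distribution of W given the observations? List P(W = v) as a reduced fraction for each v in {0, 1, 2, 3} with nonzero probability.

P(W=1) = 1/11, P(W=2) = 6/11, P(W=3) = 4/11

Enumerate traces; 24 have nonzero weight after conditioning:
  (X=0, V=2, U=0, Y=2, Z=0, W=3) weight 4/891
  (X=0, V=2, U=0, Y=2, Z=1, W=2) weight 2/297
  (X=0, V=2, U=0, Y=2, Z=2, W=1) weight 1/891
  (X=0, V=2, U=0, Y=3, Z=0, W=3) weight 4/891
  (X=0, V=2, U=0, Y=3, Z=1, W=2) weight 2/297
  (X=0, V=2, U=0, Y=3, Z=2, W=1) weight 1/891
  (X=0, V=2, U=1, Y=2, Z=0, W=3) weight 4/891
  (X=0, V=2, U=1, Y=2, Z=1, W=2) weight 2/297
  … 16 more
Group by W:
  weight(W=1) = 23/2673
  weight(W=2) = 46/891
  weight(W=3) = 92/2673
Total weight = 23/2673 + 46/891 + 92/2673 = 23/243
P(W=1 | obs) = 23/2673 / 23/243 = 1/11
P(W=2 | obs) = 46/891 / 23/243 = 6/11
P(W=3 | obs) = 92/2673 / 23/243 = 4/11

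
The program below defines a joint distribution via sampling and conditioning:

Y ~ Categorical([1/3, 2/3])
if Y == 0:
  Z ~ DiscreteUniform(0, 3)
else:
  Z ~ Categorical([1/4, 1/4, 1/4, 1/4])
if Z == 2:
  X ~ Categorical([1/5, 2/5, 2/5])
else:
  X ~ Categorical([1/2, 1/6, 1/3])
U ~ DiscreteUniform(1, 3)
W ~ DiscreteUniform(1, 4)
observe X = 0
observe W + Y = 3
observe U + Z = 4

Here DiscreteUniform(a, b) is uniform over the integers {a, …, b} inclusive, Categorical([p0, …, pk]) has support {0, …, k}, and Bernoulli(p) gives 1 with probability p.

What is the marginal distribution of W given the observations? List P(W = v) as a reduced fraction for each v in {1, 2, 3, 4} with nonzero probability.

P(W=2) = 2/3, P(W=3) = 1/3

Enumerate traces; 6 have nonzero weight after conditioning:
  (Y=0, Z=1, X=0, U=3, W=3) weight 1/288
  (Y=0, Z=2, X=0, U=2, W=3) weight 1/720
  (Y=0, Z=3, X=0, U=1, W=3) weight 1/288
  (Y=1, Z=1, X=0, U=3, W=2) weight 1/144
  (Y=1, Z=2, X=0, U=2, W=2) weight 1/360
  (Y=1, Z=3, X=0, U=1, W=2) weight 1/144
Group by W:
  weight(W=2) = 1/60
  weight(W=3) = 1/120
Total weight = 1/60 + 1/120 = 1/40
P(W=2 | obs) = 1/60 / 1/40 = 2/3
P(W=3 | obs) = 1/120 / 1/40 = 1/3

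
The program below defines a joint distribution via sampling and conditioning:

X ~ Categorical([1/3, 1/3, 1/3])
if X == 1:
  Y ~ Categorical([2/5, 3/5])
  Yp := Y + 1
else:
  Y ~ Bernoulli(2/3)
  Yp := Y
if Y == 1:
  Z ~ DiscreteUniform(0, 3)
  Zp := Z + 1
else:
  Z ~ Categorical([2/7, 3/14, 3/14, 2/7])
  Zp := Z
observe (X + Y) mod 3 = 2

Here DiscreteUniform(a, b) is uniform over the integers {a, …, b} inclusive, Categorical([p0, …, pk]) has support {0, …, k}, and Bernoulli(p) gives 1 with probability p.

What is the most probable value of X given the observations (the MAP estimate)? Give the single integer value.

argmax_v P(X = v | obs) = 1

Enumerate traces; 8 have nonzero weight after conditioning:
  (X=1, Y=1, Z=0) weight 1/20
  (X=1, Y=1, Z=1) weight 1/20
  (X=1, Y=1, Z=2) weight 1/20
  (X=1, Y=1, Z=3) weight 1/20
  (X=2, Y=0, Z=0) weight 2/63
  (X=2, Y=0, Z=1) weight 1/42
  (X=2, Y=0, Z=2) weight 1/42
  (X=2, Y=0, Z=3) weight 2/63
Group by X:
  weight(X=1) = 1/5
  weight(X=2) = 1/9
Total weight = 1/5 + 1/9 = 14/45
P(X=1 | obs) = 1/5 / 14/45 = 9/14
P(X=2 | obs) = 1/9 / 14/45 = 5/14
argmax = 1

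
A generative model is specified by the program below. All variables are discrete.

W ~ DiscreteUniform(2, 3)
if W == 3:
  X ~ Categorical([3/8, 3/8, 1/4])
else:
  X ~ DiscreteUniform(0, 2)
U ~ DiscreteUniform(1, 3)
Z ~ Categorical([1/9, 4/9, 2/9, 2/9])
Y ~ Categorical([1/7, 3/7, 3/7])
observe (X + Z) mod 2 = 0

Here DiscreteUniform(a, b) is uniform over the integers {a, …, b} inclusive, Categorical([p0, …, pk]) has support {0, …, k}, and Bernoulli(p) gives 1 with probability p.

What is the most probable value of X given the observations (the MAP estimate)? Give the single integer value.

Enumerate traces; 108 have nonzero weight after conditioning:
  (W=2, X=0, U=1, Z=0, Y=0) weight 1/1134
  (W=2, X=0, U=1, Z=0, Y=1) weight 1/378
  (W=2, X=0, U=1, Z=0, Y=2) weight 1/378
  (W=2, X=0, U=1, Z=2, Y=0) weight 1/567
  (W=2, X=0, U=1, Z=2, Y=1) weight 1/189
  (W=2, X=0, U=1, Z=2, Y=2) weight 1/189
  (W=2, X=0, U=2, Z=0, Y=0) weight 1/1134
  (W=2, X=0, U=2, Z=0, Y=1) weight 1/378
  (W=2, X=1, U=1, Z=1, Y=0) weight 2/567
  (W=2, X=2, U=1, Z=0, Y=0) weight 1/1134
  … 98 more
Group by X:
  weight(X=0) = 17/144
  weight(X=1) = 17/72
  weight(X=2) = 7/72
Total weight = 17/144 + 17/72 + 7/72 = 65/144
P(X=0 | obs) = 17/144 / 65/144 = 17/65
P(X=1 | obs) = 17/72 / 65/144 = 34/65
P(X=2 | obs) = 7/72 / 65/144 = 14/65
argmax = 1

argmax_v P(X = v | obs) = 1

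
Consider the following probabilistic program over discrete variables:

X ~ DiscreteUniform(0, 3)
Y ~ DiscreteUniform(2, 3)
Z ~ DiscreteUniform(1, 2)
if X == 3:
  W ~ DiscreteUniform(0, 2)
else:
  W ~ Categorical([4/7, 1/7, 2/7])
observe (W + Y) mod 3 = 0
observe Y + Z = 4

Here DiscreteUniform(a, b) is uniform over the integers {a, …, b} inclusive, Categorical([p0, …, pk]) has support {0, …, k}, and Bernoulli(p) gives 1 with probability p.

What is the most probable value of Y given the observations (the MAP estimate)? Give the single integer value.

Enumerate traces; 8 have nonzero weight after conditioning:
  (X=0, Y=2, Z=2, W=1) weight 1/112
  (X=0, Y=3, Z=1, W=0) weight 1/28
  (X=1, Y=2, Z=2, W=1) weight 1/112
  (X=1, Y=3, Z=1, W=0) weight 1/28
  (X=2, Y=2, Z=2, W=1) weight 1/112
  (X=2, Y=3, Z=1, W=0) weight 1/28
  (X=3, Y=2, Z=2, W=1) weight 1/48
  (X=3, Y=3, Z=1, W=0) weight 1/48
Group by Y:
  weight(Y=2) = 1/21
  weight(Y=3) = 43/336
Total weight = 1/21 + 43/336 = 59/336
P(Y=2 | obs) = 1/21 / 59/336 = 16/59
P(Y=3 | obs) = 43/336 / 59/336 = 43/59
argmax = 3

argmax_v P(Y = v | obs) = 3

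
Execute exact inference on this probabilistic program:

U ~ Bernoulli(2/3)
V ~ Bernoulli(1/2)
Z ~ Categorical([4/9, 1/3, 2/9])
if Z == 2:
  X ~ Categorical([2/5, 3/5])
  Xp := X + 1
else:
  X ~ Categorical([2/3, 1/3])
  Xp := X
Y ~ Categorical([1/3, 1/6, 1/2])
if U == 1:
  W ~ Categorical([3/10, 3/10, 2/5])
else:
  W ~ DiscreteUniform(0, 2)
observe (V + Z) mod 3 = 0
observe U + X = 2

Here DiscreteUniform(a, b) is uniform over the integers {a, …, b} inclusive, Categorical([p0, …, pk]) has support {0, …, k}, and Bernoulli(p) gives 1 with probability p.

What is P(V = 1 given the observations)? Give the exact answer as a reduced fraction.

P(V = 1 | obs) = 9/19

Enumerate traces; 18 have nonzero weight after conditioning:
  (U=1, V=0, Z=0, X=1, Y=0, W=0) weight 2/405
  (U=1, V=0, Z=0, X=1, Y=0, W=1) weight 2/405
  (U=1, V=0, Z=0, X=1, Y=0, W=2) weight 8/1215
  (U=1, V=0, Z=0, X=1, Y=1, W=0) weight 1/405
  (U=1, V=0, Z=0, X=1, Y=1, W=1) weight 1/405
  (U=1, V=0, Z=0, X=1, Y=1, W=2) weight 4/1215
  (U=1, V=0, Z=0, X=1, Y=2, W=0) weight 1/135
  (U=1, V=0, Z=0, X=1, Y=2, W=1) weight 1/135
  (U=1, V=1, Z=2, X=1, Y=0, W=0) weight 1/225
  … 9 more
Group by V:
  weight(V=0) = 4/81
  weight(V=1) = 2/45
Total weight = 4/81 + 2/45 = 38/405
P(V=0 | obs) = 4/81 / 38/405 = 10/19
P(V=1 | obs) = 2/45 / 38/405 = 9/19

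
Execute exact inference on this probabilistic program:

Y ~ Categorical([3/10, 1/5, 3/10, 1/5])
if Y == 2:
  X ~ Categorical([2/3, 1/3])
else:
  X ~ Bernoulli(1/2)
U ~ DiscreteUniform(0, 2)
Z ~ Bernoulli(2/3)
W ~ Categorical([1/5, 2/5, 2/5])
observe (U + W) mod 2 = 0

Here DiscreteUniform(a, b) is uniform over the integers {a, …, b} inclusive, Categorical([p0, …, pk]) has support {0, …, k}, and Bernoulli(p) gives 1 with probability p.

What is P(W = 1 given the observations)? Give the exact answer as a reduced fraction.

Enumerate traces; 80 have nonzero weight after conditioning:
  (Y=0, X=0, U=0, Z=0, W=0) weight 1/300
  (Y=0, X=0, U=0, Z=0, W=2) weight 1/150
  (Y=0, X=0, U=0, Z=1, W=0) weight 1/150
  (Y=0, X=0, U=0, Z=1, W=2) weight 1/75
  (Y=0, X=0, U=1, Z=0, W=1) weight 1/150
  (Y=0, X=0, U=1, Z=1, W=1) weight 1/75
  (Y=0, X=0, U=2, Z=0, W=0) weight 1/300
  (Y=0, X=0, U=2, Z=0, W=2) weight 1/150
  … 72 more
Group by W:
  weight(W=0) = 2/15
  weight(W=1) = 2/15
  weight(W=2) = 4/15
Total weight = 2/15 + 2/15 + 4/15 = 8/15
P(W=0 | obs) = 2/15 / 8/15 = 1/4
P(W=1 | obs) = 2/15 / 8/15 = 1/4
P(W=2 | obs) = 4/15 / 8/15 = 1/2

P(W = 1 | obs) = 1/4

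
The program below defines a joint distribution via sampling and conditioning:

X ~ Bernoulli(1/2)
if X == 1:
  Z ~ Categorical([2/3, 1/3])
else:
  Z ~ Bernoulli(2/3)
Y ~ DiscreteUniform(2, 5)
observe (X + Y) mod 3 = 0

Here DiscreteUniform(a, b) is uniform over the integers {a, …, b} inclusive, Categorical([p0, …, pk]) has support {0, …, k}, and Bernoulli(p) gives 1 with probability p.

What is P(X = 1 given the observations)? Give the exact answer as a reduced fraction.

Enumerate traces; 6 have nonzero weight after conditioning:
  (X=0, Z=0, Y=3) weight 1/24
  (X=0, Z=1, Y=3) weight 1/12
  (X=1, Z=0, Y=2) weight 1/12
  (X=1, Z=0, Y=5) weight 1/12
  (X=1, Z=1, Y=2) weight 1/24
  (X=1, Z=1, Y=5) weight 1/24
Group by X:
  weight(X=0) = 1/8
  weight(X=1) = 1/4
Total weight = 1/8 + 1/4 = 3/8
P(X=0 | obs) = 1/8 / 3/8 = 1/3
P(X=1 | obs) = 1/4 / 3/8 = 2/3

P(X = 1 | obs) = 2/3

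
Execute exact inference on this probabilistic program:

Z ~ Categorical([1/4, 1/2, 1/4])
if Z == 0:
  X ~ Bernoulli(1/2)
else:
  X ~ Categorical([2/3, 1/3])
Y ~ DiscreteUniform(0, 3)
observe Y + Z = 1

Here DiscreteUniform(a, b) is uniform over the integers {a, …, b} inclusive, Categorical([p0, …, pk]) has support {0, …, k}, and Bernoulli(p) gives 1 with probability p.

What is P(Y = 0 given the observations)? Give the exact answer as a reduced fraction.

P(Y = 0 | obs) = 2/3

Enumerate traces; 4 have nonzero weight after conditioning:
  (Z=0, X=0, Y=1) weight 1/32
  (Z=0, X=1, Y=1) weight 1/32
  (Z=1, X=0, Y=0) weight 1/12
  (Z=1, X=1, Y=0) weight 1/24
Group by Y:
  weight(Y=0) = 1/8
  weight(Y=1) = 1/16
Total weight = 1/8 + 1/16 = 3/16
P(Y=0 | obs) = 1/8 / 3/16 = 2/3
P(Y=1 | obs) = 1/16 / 3/16 = 1/3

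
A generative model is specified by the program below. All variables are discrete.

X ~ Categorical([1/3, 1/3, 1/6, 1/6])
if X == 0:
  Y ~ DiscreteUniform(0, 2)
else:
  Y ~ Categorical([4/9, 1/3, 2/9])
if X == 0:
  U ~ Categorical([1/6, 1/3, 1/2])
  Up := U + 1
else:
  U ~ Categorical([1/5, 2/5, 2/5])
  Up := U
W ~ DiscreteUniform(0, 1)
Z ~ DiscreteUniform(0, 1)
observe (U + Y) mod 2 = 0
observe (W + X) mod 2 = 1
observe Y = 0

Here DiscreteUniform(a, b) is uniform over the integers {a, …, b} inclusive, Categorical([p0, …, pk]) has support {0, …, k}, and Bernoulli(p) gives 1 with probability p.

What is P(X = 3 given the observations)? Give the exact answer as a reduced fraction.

P(X = 3 | obs) = 3/17

Enumerate traces; 16 have nonzero weight after conditioning:
  (X=0, Y=0, U=0, W=1, Z=0) weight 1/216
  (X=0, Y=0, U=0, W=1, Z=1) weight 1/216
  (X=0, Y=0, U=2, W=1, Z=0) weight 1/72
  (X=0, Y=0, U=2, W=1, Z=1) weight 1/72
  (X=1, Y=0, U=0, W=0, Z=0) weight 1/135
  (X=1, Y=0, U=0, W=0, Z=1) weight 1/135
  (X=1, Y=0, U=2, W=0, Z=0) weight 2/135
  (X=1, Y=0, U=2, W=0, Z=1) weight 2/135
  (X=2, Y=0, U=0, W=1, Z=0) weight 1/270
  (X=3, Y=0, U=0, W=0, Z=0) weight 1/270
  … 6 more
Group by X:
  weight(X=0) = 1/27
  weight(X=1) = 2/45
  weight(X=2) = 1/45
  weight(X=3) = 1/45
Total weight = 1/27 + 2/45 + 1/45 + 1/45 = 17/135
P(X=0 | obs) = 1/27 / 17/135 = 5/17
P(X=1 | obs) = 2/45 / 17/135 = 6/17
P(X=2 | obs) = 1/45 / 17/135 = 3/17
P(X=3 | obs) = 1/45 / 17/135 = 3/17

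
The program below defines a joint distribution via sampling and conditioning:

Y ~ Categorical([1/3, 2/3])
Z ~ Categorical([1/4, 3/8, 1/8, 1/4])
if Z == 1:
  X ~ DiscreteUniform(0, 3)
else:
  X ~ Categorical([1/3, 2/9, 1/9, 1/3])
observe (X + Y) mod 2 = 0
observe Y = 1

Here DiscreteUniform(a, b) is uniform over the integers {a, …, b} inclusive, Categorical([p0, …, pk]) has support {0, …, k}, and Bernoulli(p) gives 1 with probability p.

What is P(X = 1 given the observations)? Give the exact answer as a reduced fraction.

P(X = 1 | obs) = 67/154

Enumerate traces; 8 have nonzero weight after conditioning:
  (Y=1, Z=0, X=1) weight 1/27
  (Y=1, Z=0, X=3) weight 1/18
  (Y=1, Z=1, X=1) weight 1/16
  (Y=1, Z=1, X=3) weight 1/16
  (Y=1, Z=2, X=1) weight 1/54
  (Y=1, Z=2, X=3) weight 1/36
  (Y=1, Z=3, X=1) weight 1/27
  (Y=1, Z=3, X=3) weight 1/18
Group by X:
  weight(X=1) = 67/432
  weight(X=3) = 29/144
Total weight = 67/432 + 29/144 = 77/216
P(X=1 | obs) = 67/432 / 77/216 = 67/154
P(X=3 | obs) = 29/144 / 77/216 = 87/154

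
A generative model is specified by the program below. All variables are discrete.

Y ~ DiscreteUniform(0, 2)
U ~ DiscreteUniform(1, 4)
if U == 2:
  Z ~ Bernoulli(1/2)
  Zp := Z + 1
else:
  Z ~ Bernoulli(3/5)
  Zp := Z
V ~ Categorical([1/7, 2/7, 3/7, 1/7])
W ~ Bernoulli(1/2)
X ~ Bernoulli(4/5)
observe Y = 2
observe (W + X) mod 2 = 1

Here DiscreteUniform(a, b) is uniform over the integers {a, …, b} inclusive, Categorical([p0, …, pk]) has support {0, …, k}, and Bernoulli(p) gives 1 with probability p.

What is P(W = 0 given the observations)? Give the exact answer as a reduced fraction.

Enumerate traces; 64 have nonzero weight after conditioning:
  (Y=2, U=1, Z=0, V=0, W=0, X=1) weight 1/525
  (Y=2, U=1, Z=0, V=0, W=1, X=0) weight 1/2100
  (Y=2, U=1, Z=0, V=1, W=0, X=1) weight 2/525
  (Y=2, U=1, Z=0, V=1, W=1, X=0) weight 1/1050
  (Y=2, U=1, Z=0, V=2, W=0, X=1) weight 1/175
  (Y=2, U=1, Z=0, V=2, W=1, X=0) weight 1/700
  (Y=2, U=1, Z=0, V=3, W=0, X=1) weight 1/525
  (Y=2, U=1, Z=0, V=3, W=1, X=0) weight 1/2100
  … 56 more
Group by W:
  weight(W=0) = 2/15
  weight(W=1) = 1/30
Total weight = 2/15 + 1/30 = 1/6
P(W=0 | obs) = 2/15 / 1/6 = 4/5
P(W=1 | obs) = 1/30 / 1/6 = 1/5

P(W = 0 | obs) = 4/5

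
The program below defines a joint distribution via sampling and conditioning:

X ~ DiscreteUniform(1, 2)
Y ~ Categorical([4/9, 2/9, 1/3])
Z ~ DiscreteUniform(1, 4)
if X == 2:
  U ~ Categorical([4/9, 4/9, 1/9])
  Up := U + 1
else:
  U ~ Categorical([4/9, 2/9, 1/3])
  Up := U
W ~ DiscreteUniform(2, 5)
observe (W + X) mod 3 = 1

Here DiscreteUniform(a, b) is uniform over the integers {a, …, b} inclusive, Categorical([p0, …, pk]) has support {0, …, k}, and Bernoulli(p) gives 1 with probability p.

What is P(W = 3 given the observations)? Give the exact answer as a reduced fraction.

P(W = 3 | obs) = 1/3

Enumerate traces; 108 have nonzero weight after conditioning:
  (X=1, Y=0, Z=1, U=0, W=3) weight 1/162
  (X=1, Y=0, Z=1, U=1, W=3) weight 1/324
  (X=1, Y=0, Z=1, U=2, W=3) weight 1/216
  (X=1, Y=0, Z=2, U=0, W=3) weight 1/162
  (X=1, Y=0, Z=2, U=1, W=3) weight 1/324
  (X=1, Y=0, Z=2, U=2, W=3) weight 1/216
  (X=1, Y=0, Z=3, U=0, W=3) weight 1/162
  (X=1, Y=0, Z=3, U=1, W=3) weight 1/324
  (X=2, Y=0, Z=1, U=0, W=2) weight 1/162
  (X=2, Y=0, Z=1, U=0, W=5) weight 1/162
  … 98 more
Group by W:
  weight(W=2) = 1/8
  weight(W=3) = 1/8
  weight(W=5) = 1/8
Total weight = 1/8 + 1/8 + 1/8 = 3/8
P(W=2 | obs) = 1/8 / 3/8 = 1/3
P(W=3 | obs) = 1/8 / 3/8 = 1/3
P(W=5 | obs) = 1/8 / 3/8 = 1/3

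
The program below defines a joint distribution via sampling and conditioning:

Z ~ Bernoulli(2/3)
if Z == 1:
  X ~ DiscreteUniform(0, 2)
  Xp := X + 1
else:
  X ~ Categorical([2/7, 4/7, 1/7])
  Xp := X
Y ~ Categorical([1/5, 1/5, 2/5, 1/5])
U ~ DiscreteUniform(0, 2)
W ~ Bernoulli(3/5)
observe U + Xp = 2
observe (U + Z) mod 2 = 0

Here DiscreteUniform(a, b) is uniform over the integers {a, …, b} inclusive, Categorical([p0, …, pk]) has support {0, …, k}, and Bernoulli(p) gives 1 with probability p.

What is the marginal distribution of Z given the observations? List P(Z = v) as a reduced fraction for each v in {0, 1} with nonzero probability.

P(Z=0) = 9/23, P(Z=1) = 14/23

Enumerate traces; 24 have nonzero weight after conditioning:
  (Z=0, X=0, Y=0, U=2, W=0) weight 4/1575
  (Z=0, X=0, Y=0, U=2, W=1) weight 2/525
  (Z=0, X=0, Y=1, U=2, W=0) weight 4/1575
  (Z=0, X=0, Y=1, U=2, W=1) weight 2/525
  (Z=0, X=0, Y=2, U=2, W=0) weight 8/1575
  (Z=0, X=0, Y=2, U=2, W=1) weight 4/525
  (Z=0, X=0, Y=3, U=2, W=0) weight 4/1575
  (Z=0, X=0, Y=3, U=2, W=1) weight 2/525
  (Z=1, X=0, Y=0, U=1, W=0) weight 4/675
  … 15 more
Group by Z:
  weight(Z=0) = 1/21
  weight(Z=1) = 2/27
Total weight = 1/21 + 2/27 = 23/189
P(Z=0 | obs) = 1/21 / 23/189 = 9/23
P(Z=1 | obs) = 2/27 / 23/189 = 14/23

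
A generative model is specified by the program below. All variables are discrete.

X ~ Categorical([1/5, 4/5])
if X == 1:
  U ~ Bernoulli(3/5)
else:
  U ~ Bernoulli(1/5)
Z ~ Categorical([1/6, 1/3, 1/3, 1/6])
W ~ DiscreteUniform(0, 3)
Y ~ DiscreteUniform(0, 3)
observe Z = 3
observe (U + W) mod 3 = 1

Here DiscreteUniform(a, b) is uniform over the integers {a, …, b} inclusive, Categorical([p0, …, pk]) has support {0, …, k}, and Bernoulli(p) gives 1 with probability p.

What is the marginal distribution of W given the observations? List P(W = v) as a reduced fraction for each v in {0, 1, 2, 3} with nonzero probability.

Enumerate traces; 24 have nonzero weight after conditioning:
  (X=0, U=0, Z=3, W=1, Y=0) weight 1/600
  (X=0, U=0, Z=3, W=1, Y=1) weight 1/600
  (X=0, U=0, Z=3, W=1, Y=2) weight 1/600
  (X=0, U=0, Z=3, W=1, Y=3) weight 1/600
  (X=0, U=1, Z=3, W=0, Y=0) weight 1/2400
  (X=0, U=1, Z=3, W=0, Y=1) weight 1/2400
  (X=0, U=1, Z=3, W=0, Y=2) weight 1/2400
  (X=0, U=1, Z=3, W=0, Y=3) weight 1/2400
  (X=0, U=1, Z=3, W=3, Y=0) weight 1/2400
  … 15 more
Group by W:
  weight(W=0) = 13/600
  weight(W=1) = 1/50
  weight(W=3) = 13/600
Total weight = 13/600 + 1/50 + 13/600 = 19/300
P(W=0 | obs) = 13/600 / 19/300 = 13/38
P(W=1 | obs) = 1/50 / 19/300 = 6/19
P(W=3 | obs) = 13/600 / 19/300 = 13/38

P(W=0) = 13/38, P(W=1) = 6/19, P(W=3) = 13/38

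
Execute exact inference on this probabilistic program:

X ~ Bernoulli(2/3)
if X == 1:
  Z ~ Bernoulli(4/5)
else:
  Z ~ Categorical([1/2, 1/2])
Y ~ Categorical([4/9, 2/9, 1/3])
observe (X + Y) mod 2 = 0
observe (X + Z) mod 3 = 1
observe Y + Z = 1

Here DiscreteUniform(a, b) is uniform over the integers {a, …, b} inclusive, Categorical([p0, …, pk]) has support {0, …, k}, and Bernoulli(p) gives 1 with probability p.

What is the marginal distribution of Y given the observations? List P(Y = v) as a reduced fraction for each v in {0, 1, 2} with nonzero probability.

P(Y=0) = 5/7, P(Y=1) = 2/7

Enumerate traces; 2 have nonzero weight after conditioning:
  (X=0, Z=1, Y=0) weight 2/27
  (X=1, Z=0, Y=1) weight 4/135
Group by Y:
  weight(Y=0) = 2/27
  weight(Y=1) = 4/135
Total weight = 2/27 + 4/135 = 14/135
P(Y=0 | obs) = 2/27 / 14/135 = 5/7
P(Y=1 | obs) = 4/135 / 14/135 = 2/7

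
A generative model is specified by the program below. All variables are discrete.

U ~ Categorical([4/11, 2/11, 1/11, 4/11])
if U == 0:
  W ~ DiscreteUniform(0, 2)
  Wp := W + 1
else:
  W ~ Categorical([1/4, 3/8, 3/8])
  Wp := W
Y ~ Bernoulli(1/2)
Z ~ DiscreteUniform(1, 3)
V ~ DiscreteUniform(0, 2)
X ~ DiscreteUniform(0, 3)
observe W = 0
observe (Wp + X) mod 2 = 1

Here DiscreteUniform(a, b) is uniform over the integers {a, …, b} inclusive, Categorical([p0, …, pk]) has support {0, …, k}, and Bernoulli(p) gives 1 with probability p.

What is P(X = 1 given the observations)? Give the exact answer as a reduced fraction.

Enumerate traces; 144 have nonzero weight after conditioning:
  (U=0, W=0, Y=0, Z=1, V=0, X=0) weight 1/594
  (U=0, W=0, Y=0, Z=1, V=0, X=2) weight 1/594
  (U=0, W=0, Y=0, Z=1, V=1, X=0) weight 1/594
  (U=0, W=0, Y=0, Z=1, V=1, X=2) weight 1/594
  (U=0, W=0, Y=0, Z=1, V=2, X=0) weight 1/594
  (U=0, W=0, Y=0, Z=1, V=2, X=2) weight 1/594
  (U=0, W=0, Y=0, Z=2, V=0, X=0) weight 1/594
  (U=0, W=0, Y=0, Z=2, V=0, X=2) weight 1/594
  (U=1, W=0, Y=0, Z=1, V=0, X=1) weight 1/1584
  (U=1, W=0, Y=0, Z=1, V=0, X=3) weight 1/1584
  … 134 more
Group by X:
  weight(X=0) = 1/33
  weight(X=1) = 7/176
  weight(X=2) = 1/33
  weight(X=3) = 7/176
Total weight = 1/33 + 7/176 + 1/33 + 7/176 = 37/264
P(X=0 | obs) = 1/33 / 37/264 = 8/37
P(X=1 | obs) = 7/176 / 37/264 = 21/74
P(X=2 | obs) = 1/33 / 37/264 = 8/37
P(X=3 | obs) = 7/176 / 37/264 = 21/74

P(X = 1 | obs) = 21/74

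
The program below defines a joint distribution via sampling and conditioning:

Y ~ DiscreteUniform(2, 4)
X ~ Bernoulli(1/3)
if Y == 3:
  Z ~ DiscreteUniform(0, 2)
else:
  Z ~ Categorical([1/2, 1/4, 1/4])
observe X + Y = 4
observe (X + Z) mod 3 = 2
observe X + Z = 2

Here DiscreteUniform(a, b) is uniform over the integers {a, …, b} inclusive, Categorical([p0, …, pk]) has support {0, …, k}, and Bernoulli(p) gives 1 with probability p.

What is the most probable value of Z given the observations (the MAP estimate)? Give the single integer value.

argmax_v P(Z = v | obs) = 2

Enumerate traces; 2 have nonzero weight after conditioning:
  (Y=3, X=1, Z=1) weight 1/27
  (Y=4, X=0, Z=2) weight 1/18
Group by Z:
  weight(Z=1) = 1/27
  weight(Z=2) = 1/18
Total weight = 1/27 + 1/18 = 5/54
P(Z=1 | obs) = 1/27 / 5/54 = 2/5
P(Z=2 | obs) = 1/18 / 5/54 = 3/5
argmax = 2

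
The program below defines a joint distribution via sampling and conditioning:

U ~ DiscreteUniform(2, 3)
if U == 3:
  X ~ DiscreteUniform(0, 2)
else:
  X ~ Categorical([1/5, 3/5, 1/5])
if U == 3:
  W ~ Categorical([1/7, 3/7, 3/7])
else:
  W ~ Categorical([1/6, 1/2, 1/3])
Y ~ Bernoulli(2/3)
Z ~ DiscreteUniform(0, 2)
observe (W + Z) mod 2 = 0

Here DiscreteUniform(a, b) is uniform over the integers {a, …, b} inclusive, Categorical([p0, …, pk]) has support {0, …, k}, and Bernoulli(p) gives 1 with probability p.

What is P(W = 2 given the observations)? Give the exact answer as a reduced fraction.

P(W = 2 | obs) = 64/129

Enumerate traces; 60 have nonzero weight after conditioning:
  (U=2, X=0, W=0, Y=0, Z=0) weight 1/540
  (U=2, X=0, W=0, Y=0, Z=2) weight 1/540
  (U=2, X=0, W=0, Y=1, Z=0) weight 1/270
  (U=2, X=0, W=0, Y=1, Z=2) weight 1/270
  (U=2, X=0, W=1, Y=0, Z=1) weight 1/180
  (U=2, X=0, W=1, Y=1, Z=1) weight 1/90
  (U=2, X=0, W=2, Y=0, Z=0) weight 1/270
  (U=2, X=0, W=2, Y=0, Z=2) weight 1/270
  … 52 more
Group by W:
  weight(W=0) = 13/126
  weight(W=1) = 13/84
  weight(W=2) = 16/63
Total weight = 13/126 + 13/84 + 16/63 = 43/84
P(W=0 | obs) = 13/126 / 43/84 = 26/129
P(W=1 | obs) = 13/84 / 43/84 = 13/43
P(W=2 | obs) = 16/63 / 43/84 = 64/129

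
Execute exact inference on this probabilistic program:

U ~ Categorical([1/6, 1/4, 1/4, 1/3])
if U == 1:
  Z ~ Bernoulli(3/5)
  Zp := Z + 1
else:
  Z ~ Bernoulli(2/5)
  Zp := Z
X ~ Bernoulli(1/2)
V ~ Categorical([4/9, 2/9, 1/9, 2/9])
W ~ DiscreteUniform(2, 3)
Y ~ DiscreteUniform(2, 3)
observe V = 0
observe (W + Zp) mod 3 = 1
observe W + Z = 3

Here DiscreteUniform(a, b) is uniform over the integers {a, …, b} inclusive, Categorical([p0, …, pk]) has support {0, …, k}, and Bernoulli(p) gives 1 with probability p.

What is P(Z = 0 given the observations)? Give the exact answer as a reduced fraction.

P(Z = 0 | obs) = 2/5

Enumerate traces; 8 have nonzero weight after conditioning:
  (U=1, Z=0, X=0, V=0, W=3, Y=2) weight 1/180
  (U=1, Z=0, X=0, V=0, W=3, Y=3) weight 1/180
  (U=1, Z=0, X=1, V=0, W=3, Y=2) weight 1/180
  (U=1, Z=0, X=1, V=0, W=3, Y=3) weight 1/180
  (U=1, Z=1, X=0, V=0, W=2, Y=2) weight 1/120
  (U=1, Z=1, X=0, V=0, W=2, Y=3) weight 1/120
  (U=1, Z=1, X=1, V=0, W=2, Y=2) weight 1/120
  (U=1, Z=1, X=1, V=0, W=2, Y=3) weight 1/120
Group by Z:
  weight(Z=0) = 1/45
  weight(Z=1) = 1/30
Total weight = 1/45 + 1/30 = 1/18
P(Z=0 | obs) = 1/45 / 1/18 = 2/5
P(Z=1 | obs) = 1/30 / 1/18 = 3/5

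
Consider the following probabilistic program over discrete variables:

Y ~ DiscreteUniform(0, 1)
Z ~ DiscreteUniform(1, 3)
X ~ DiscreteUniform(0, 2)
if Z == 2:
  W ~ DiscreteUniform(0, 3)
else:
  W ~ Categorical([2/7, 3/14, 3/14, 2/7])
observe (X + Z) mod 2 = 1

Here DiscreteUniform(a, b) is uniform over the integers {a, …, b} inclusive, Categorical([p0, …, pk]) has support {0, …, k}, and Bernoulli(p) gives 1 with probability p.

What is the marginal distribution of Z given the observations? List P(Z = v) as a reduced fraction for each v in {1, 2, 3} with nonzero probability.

Enumerate traces; 40 have nonzero weight after conditioning:
  (Y=0, Z=1, X=0, W=0) weight 1/63
  (Y=0, Z=1, X=0, W=1) weight 1/84
  (Y=0, Z=1, X=0, W=2) weight 1/84
  (Y=0, Z=1, X=0, W=3) weight 1/63
  (Y=0, Z=1, X=2, W=0) weight 1/63
  (Y=0, Z=1, X=2, W=1) weight 1/84
  (Y=0, Z=1, X=2, W=2) weight 1/84
  (Y=0, Z=1, X=2, W=3) weight 1/63
  (Y=0, Z=2, X=1, W=0) weight 1/72
  (Y=0, Z=3, X=0, W=0) weight 1/63
  … 30 more
Group by Z:
  weight(Z=1) = 2/9
  weight(Z=2) = 1/9
  weight(Z=3) = 2/9
Total weight = 2/9 + 1/9 + 2/9 = 5/9
P(Z=1 | obs) = 2/9 / 5/9 = 2/5
P(Z=2 | obs) = 1/9 / 5/9 = 1/5
P(Z=3 | obs) = 2/9 / 5/9 = 2/5

P(Z=1) = 2/5, P(Z=2) = 1/5, P(Z=3) = 2/5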